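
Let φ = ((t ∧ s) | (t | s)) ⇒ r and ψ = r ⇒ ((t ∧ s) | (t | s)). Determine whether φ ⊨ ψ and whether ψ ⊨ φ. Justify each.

Neither direction holds.

(⇒) This fails. Under s = F, t = F, r = T, the left side is true but the right side is false.

(⇐) This fails. Under s = T, t = F, r = F, the left side is false but the right side is true.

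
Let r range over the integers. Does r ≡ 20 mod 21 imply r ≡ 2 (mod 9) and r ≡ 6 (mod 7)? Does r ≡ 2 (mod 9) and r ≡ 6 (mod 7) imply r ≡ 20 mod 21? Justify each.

Not equivalent: only (⇐) holds.

(⟹) This fails: r = 41 gives 41 ≡ 20 (mod 21) but 41 ≡ 5 (mod 9), so the conjunction on the right does not hold.

(⟸) Conversely, if r ≡ 2 (mod 9) and r ≡ 6 (mod 7), then by the Chinese remainder theorem r ≡ 20 (mod 63). Since 20 ≡ 20 (mod 21) and 21 ∣ 63, we get r ≡ 20 (mod 21).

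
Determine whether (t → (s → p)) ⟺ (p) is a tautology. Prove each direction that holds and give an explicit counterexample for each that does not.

(⟹) This fails. Under p = F, s = F, t = F, the left side is true but the right side is false.

(⟸) Assume the antecedent. If p is true, t → (s → p) reduces to true regardless of the other variables. If p is false, the antecedent cannot hold. Either way t → (s → p) holds.

Only the converse holds.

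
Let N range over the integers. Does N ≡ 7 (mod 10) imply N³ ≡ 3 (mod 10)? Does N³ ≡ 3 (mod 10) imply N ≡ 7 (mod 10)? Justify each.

(⟸) Suppose N³ ≡ 3 (mod 10). The only residue r in {0, …, 9} with r³ ≡ 3 (mod 10) is r = 7, so N ≡ 7 (mod 10).

(⟹) Suppose N ≡ 7 (mod 10). Write N = 10j + 7. Then (10j + 7)³ = 1000j³ + 2100j² + 1470j + 343 = 10(100j³ + 210j² + 147j + 34) + 3, so N³ ≡ 3 (mod 10).

The biconditional holds.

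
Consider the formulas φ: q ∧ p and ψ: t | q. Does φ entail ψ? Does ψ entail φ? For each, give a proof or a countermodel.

Only the forward direction holds.

[⇒] Assume the antecedent. If t is true, t | q reduces to true regardless of the other variables. If t is false, the antecedent forces (t = F, q = T, p = T), and t | q holds there. Either way t | q holds.

[⇐] This fails. Under t = T, q = F, p = F, the left side is false but the right side is true.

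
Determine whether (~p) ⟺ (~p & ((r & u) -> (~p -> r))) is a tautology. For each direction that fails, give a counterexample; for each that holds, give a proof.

Both directions hold.

Converse. Assume the antecedent. If r is true, the antecedent forces (r = T, u = F, p = F) or (r = T, u = T, p = F), and ~p holds there. If r is false, the antecedent forces (r = F, u = F, p = F) or (r = F, u = T, p = F), and ~p holds there. Either way ~p holds.

Forward direction. Assume the antecedent. If r is true, the antecedent forces (r = T, u = F, p = F) or (r = T, u = T, p = F), and ~p & ((r & u) -> (~p -> r)) holds there. If r is false, the antecedent forces (r = F, u = F, p = F) or (r = F, u = T, p = F), and ~p & ((r & u) -> (~p -> r)) holds there. Either way ~p & ((r & u) -> (~p -> r)) holds.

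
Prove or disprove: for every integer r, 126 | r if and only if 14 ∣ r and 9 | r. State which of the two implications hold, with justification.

Forward direction. If 126 ∣ r, write r = 126q. Since 126 = 9·14, r = 14·(9q), so 14 ∣ r; and since 126 = 14·9, r = 9·(14q), so 9 ∣ r.

Converse. Suppose 14 ∣ r and 9 ∣ r. Any common multiple of 14 and 9 is a multiple of their lcm; here gcd(14, 9) = 1, so lcm(14, 9) = 14·9 = 126, so 126 ∣ r.

Both directions hold.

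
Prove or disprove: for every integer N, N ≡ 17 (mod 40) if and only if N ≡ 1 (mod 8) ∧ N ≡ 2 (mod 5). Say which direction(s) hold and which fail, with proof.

Both implications hold.

[⇒] Suppose N ≡ 17 (mod 40); write N = 40j + 17. Since 8 ∣ 40, reducing mod 8 gives N ≡ 17 ≡ 1 (mod 8); since 5 ∣ 40, reducing mod 5 gives N ≡ 17 ≡ 2 (mod 5).

[⇐] Conversely, if N ≡ 1 (mod 8) and N ≡ 2 (mod 5), then by the Chinese remainder theorem N ≡ 17 (mod 40). This is exactly N ≡ 17 (mod 40).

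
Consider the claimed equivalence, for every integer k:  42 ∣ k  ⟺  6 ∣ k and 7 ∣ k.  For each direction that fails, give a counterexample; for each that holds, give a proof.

[⇒] If 42 ∣ k, write k = 42q. Since 42 = 7·6, k = 6·(7q), so 6 ∣ k; and since 42 = 6·7, k = 7·(6q), so 7 ∣ k.

[⇐] Suppose 6 ∣ k and 7 ∣ k. Any common multiple of 6 and 7 is a multiple of their lcm; here gcd(6, 7) = 1, so lcm(6, 7) = 6·7 = 42, so 42 ∣ k.

Both implications hold.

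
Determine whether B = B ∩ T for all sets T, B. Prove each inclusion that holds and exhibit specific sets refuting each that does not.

(⟸) Let x ∈ B ∩ T. Then x ∈ T ∩ B, from which x ∈ B.

(⟹) This inclusion fails. Take T = ∅, B = {1}; then 1 ∈ B but 1 ∉ B ∩ T.

(⊆) fails; (⊇) holds.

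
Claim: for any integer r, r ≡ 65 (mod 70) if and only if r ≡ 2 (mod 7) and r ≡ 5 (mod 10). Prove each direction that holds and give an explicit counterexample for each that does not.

Both directions hold; the statement is true.

(→) Suppose r ≡ 65 (mod 70); write r = 70j + 65. Since 7 ∣ 70, reducing mod 7 gives r ≡ 65 ≡ 2 (mod 7); since 10 ∣ 70, reducing mod 10 gives r ≡ 65 ≡ 5 (mod 10).

(←) Conversely, if r ≡ 2 (mod 7) and r ≡ 5 (mod 10), then by the Chinese remainder theorem r ≡ 65 (mod 70). This is exactly r ≡ 65 (mod 70).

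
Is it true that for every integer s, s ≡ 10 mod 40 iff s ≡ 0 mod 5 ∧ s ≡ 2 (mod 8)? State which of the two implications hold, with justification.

Both implications hold.

[⇒] Suppose s ≡ 10 (mod 40); write s = 40j + 10. Since 5 ∣ 40, reducing mod 5 gives s ≡ 10 ≡ 0 (mod 5); since 8 ∣ 40, reducing mod 8 gives s ≡ 10 ≡ 2 (mod 8).

[⇐] Conversely, if s ≡ 0 (mod 5) and s ≡ 2 (mod 8), then by the Chinese remainder theorem s ≡ 10 (mod 40). This is exactly s ≡ 10 (mod 40).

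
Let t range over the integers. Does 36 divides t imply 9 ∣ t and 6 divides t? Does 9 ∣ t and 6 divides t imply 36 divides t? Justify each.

(⟹) If 36 ∣ t, write t = 36q. Since 36 = 4·9, t = 9·(4q), so 9 ∣ t; and since 36 = 6·6, t = 6·(6q), so 6 ∣ t.

(⟸) This fails: take t = 18. Both 9 ∣ 18 and 6 ∣ 18, yet 18 is not a multiple of 36 (since 18 = 0·36 + 18), so 36 ∤ 18.

Not equivalent: only (⇒) holds.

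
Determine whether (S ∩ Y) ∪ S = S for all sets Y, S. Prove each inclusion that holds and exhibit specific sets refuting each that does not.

Both inclusions hold.

(⟹) Let x ∈ (S ∩ Y) ∪ S. Then either x ∈ S and x ∉ Y; or x ∈ Y ∩ S. In each case x ∈ S, so (S ∩ Y) ∪ S ⊆ S.

(⟸) Let x ∈ S. Then either x ∈ S and x ∉ Y; or x ∈ Y ∩ S. In each case x ∈ (S ∩ Y) ∪ S, so S ⊆ (S ∩ Y) ∪ S.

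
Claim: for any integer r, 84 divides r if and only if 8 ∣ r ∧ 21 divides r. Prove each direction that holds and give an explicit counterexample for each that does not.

Not equivalent: only (⇐) holds.

(⇐) Suppose 8 ∣ r and 21 ∣ r. Any common multiple of 8 and 21 is a multiple of their lcm; here gcd(8, 21) = 1, so lcm(8, 21) = 8·21 = 168, so 168 ∣ r. Since 84 ∣ 168, it follows that 84 ∣ r.

(⇒) This fails: take r = 84. Certainly 84 ∣ 84, but 8 ∤ 84.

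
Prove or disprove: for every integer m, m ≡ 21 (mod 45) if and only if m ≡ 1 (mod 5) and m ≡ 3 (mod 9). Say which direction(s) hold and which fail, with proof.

Both directions hold; the statement is true.

[⇐] If m ≡ 1 (mod 5) and m ≡ 3 (mod 9), then by the Chinese remainder theorem m ≡ 21 (mod 45). This is exactly m ≡ 21 (mod 45).

[⇒] Suppose m ≡ 21 (mod 45); write m = 45j + 21. Since 5 ∣ 45, reducing mod 5 gives m ≡ 21 ≡ 1 (mod 5); since 9 ∣ 45, reducing mod 9 gives m ≡ 21 ≡ 3 (mod 9).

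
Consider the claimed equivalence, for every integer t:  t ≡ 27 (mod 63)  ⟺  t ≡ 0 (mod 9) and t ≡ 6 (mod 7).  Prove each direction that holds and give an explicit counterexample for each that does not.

(⟸) If t ≡ 0 (mod 9) and t ≡ 6 (mod 7), then by the Chinese remainder theorem t ≡ 27 (mod 63). This is exactly t ≡ 27 (mod 63).

(⟹) Suppose t ≡ 27 (mod 63); write t = 63j + 27. Since 9 ∣ 63, reducing mod 9 gives t ≡ 27 ≡ 0 (mod 9); since 7 ∣ 63, reducing mod 7 gives t ≡ 27 ≡ 6 (mod 7).

Both implications hold.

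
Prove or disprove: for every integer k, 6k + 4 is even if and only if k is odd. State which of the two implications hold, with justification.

Not equivalent: only (⇐) holds.

(⇒) This fails: take k = 0. Then 6k + 4 = 4, which is even, yet k = 0 is even, not odd.

(⇐) Suppose k is odd. Since 6 is even, 6k is even for every k, so 6k + 4 has the same parity as 4, which is even. Hence 6k + 4 is even.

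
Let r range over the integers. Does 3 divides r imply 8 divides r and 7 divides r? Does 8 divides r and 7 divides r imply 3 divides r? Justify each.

(→) This fails: take r = 3. Certainly 3 ∣ 3, but 8 ∤ 3.

(←) This fails: take r = 56. Both 8 ∣ 56 and 7 ∣ 56, yet 56 is not a multiple of 3 (since 56 = 18·3 + 2), so 3 ∤ 56.

Neither implication holds.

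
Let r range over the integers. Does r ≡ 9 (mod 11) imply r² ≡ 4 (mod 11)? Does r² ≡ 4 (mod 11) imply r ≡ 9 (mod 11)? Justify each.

The forward direction holds; the converse fails.

Forward direction. Suppose r ≡ 9 (mod 11). Write r = 11j + 9. Then (11j + 9)² = 121j² + 198j + 81 = 11(11j² + 18j + 7) + 4, so r² ≡ 4 (mod 11).

Converse. This fails: take r = 2. Then 2² = 4 ≡ 4 (mod 11), yet 2 ≡ 2 (mod 11), not 9.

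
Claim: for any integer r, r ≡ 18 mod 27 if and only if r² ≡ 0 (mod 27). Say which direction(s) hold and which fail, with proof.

The forward direction holds; the converse fails.

Forward direction. Suppose r ≡ 18 mod 27. Write r = 27j + 18. Then (27j + 18)² = 729j² + 972j + 324 = 27(27j² + 36j + 12) + 0, so r² ≡ 0 (mod 27).

Converse. This fails: take r = 0. Then 0² = 0 ≡ 0 (mod 27), yet 0 ≡ 0 (mod 27), not 18.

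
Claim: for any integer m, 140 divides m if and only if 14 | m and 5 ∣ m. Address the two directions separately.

[⇒] If 140 ∣ m, write m = 140q. Since 140 = 10·14, m = 14·(10q), so 14 ∣ m; and since 140 = 28·5, m = 5·(28q), so 5 ∣ m.

[⇐] This fails: take m = 70. Both 14 ∣ 70 and 5 ∣ 70, yet 70 is not a multiple of 140 (since 70 = 0·140 + 70), so 140 ∤ 70.

The forward direction holds; the converse fails.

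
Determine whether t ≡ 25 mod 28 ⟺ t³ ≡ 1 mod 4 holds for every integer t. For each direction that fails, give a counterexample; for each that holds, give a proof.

(⇒) holds; (⇐) fails.

(⟹) Suppose t ≡ 25 (mod 28). Then t³ ≡ 25³ = 15625 (mod 28), and since 4 ∣ 28, also t³ ≡ 1 (mod 4).

(⟸) This fails: take t = 1. Then 1³ = 1 ≡ 1 (mod 4), yet 1 ≡ 1 (mod 28), not 25.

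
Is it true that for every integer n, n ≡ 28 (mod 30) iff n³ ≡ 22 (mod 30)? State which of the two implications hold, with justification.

Forward direction. Suppose n ≡ 28 (mod 30). Write n = 30j + 28. Then (30j + 28)³ = 27000j³ + 75600j² + 70560j + 21952 = 30(900j³ + 2520j² + 2352j + 731) + 22, so n³ ≡ 22 (mod 30).

Converse. Suppose n³ ≡ 22 (mod 30). The only residue r in {0, …, 29} with r³ ≡ 22 (mod 30) is r = 28, so n ≡ 28 (mod 30).

Both directions hold; the statement is true.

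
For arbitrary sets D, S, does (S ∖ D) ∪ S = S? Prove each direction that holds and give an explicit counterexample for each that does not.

(⊆) Let x ∈ (S ∖ D) ∪ S. Then either x ∈ S and x ∉ D; or x ∈ D ∩ S. In each case x ∈ S, so (S ∖ D) ∪ S ⊆ S.

(⊇) Let x ∈ S. Then either x ∈ S and x ∉ D; or x ∈ D ∩ S. In each case x ∈ (S ∖ D) ∪ S, so S ⊆ (S ∖ D) ∪ S.

Both inclusions hold.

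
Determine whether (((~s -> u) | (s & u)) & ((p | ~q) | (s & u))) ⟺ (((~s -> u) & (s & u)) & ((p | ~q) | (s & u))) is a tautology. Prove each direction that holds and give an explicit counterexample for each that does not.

(→) This fails. Under s = T, u = F, p = F, q = F, the left side is true but the right side is false.

(←) Assume the antecedent. If p is true, the antecedent forces (s = T, u = T, p = T, q = F) or (s = T, u = T, p = T, q = T), and the consequent holds there. If p is false, the antecedent forces (s = T, u = T, p = F, q = F) or (s = T, u = T, p = F, q = T), and the consequent holds there. Either way the consequent holds.

Not equivalent: only (⇐) holds.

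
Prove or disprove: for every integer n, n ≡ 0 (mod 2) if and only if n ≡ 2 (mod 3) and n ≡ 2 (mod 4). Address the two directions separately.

(⇒) This fails: n = 0 gives 0 ≡ 0 (mod 2) but 0 ≡ 0 (mod 3), so the conjunction on the right does not hold.

(⇐) Conversely, if n ≡ 2 (mod 3) and n ≡ 2 (mod 4), then by the Chinese remainder theorem n ≡ 2 (mod 12). Since 2 ≡ 0 (mod 2) and 2 ∣ 12, we get n ≡ 0 (mod 2).

Only the converse holds.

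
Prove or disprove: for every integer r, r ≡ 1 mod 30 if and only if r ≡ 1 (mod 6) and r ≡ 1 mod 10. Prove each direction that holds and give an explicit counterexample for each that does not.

(⟹) Suppose r ≡ 1 (mod 30); write r = 30j + 1. Since 6 ∣ 30, reducing mod 6 gives r ≡ 1 (mod 6); since 10 ∣ 30, reducing mod 10 gives r ≡ 1 (mod 10).

(⟸) Conversely, if r ≡ 1 (mod 6) and r ≡ 1 (mod 10), then by the Chinese remainder theorem r ≡ 1 (mod 30). This is exactly r ≡ 1 (mod 30).

Both directions hold; the statement is true.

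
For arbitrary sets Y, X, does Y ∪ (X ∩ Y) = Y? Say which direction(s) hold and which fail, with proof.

The two sets are equal.

(⟹) Let x ∈ Y ∪ (X ∩ Y). Then either x ∈ Y and x ∉ X; or x ∈ Y ∩ X. In each case x ∈ Y, so Y ∪ (X ∩ Y) ⊆ Y.

(⟸) Let x ∈ Y. Then either x ∈ Y and x ∉ X; or x ∈ Y ∩ X. In each case x ∈ Y ∪ (X ∩ Y), so Y ⊆ Y ∪ (X ∩ Y).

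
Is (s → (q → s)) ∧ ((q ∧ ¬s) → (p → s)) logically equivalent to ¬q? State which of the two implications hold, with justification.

Only the converse holds.

(←) Assume the antecedent. If q is true, the antecedent cannot hold. If q is false, the consequent reduces to true regardless of the other variables. Either way the consequent holds.

(→) This fails. Under q = T, s = F, p = F, the left side is true but the right side is false.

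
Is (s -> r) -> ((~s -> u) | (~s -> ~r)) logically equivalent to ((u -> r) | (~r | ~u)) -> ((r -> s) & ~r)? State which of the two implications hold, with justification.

Forward direction. This fails. Under s = T, u = F, r = T, the left side is true but the right side is false.

Converse. Assume the antecedent. If s is true, the consequent reduces to true regardless of the other variables. If s is false, the antecedent forces (s = F, u = F, r = F) or (s = F, u = T, r = F), and the consequent holds there. Either way the consequent holds.

The forward direction fails; the converse holds.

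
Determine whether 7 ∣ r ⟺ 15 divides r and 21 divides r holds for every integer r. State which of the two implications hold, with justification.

(→) This fails: take r = 7. Certainly 7 ∣ 7, but 15 ∤ 7.

(←) Suppose 15 ∣ r and 21 ∣ r. Any common multiple of 15 and 21 is a multiple of their lcm; here lcm(15, 21) = 15·21/gcd(15, 21) = 315/3 = 105, so 105 ∣ r. Since 7 ∣ 105, it follows that 7 ∣ r.

Only the converse holds.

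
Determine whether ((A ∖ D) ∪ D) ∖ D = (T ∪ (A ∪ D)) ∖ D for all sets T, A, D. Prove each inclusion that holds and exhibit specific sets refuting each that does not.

Only the forward inclusion holds.

(⟹) Let x ∈ ((A ∖ D) ∪ D) ∖ D. Then either x ∈ A and x ∉ T, D; or x ∈ T ∩ A and x ∉ D. In each case x ∈ (T ∪ (A ∪ D)) ∖ D, so ((A ∖ D) ∪ D) ∖ D ⊆ (T ∪ (A ∪ D)) ∖ D.

(⟸) This inclusion fails. Take T = {1}, A = ∅, D = ∅; then 1 ∈ (T ∪ (A ∪ D)) ∖ D but 1 ∉ ((A ∖ D) ∪ D) ∖ D.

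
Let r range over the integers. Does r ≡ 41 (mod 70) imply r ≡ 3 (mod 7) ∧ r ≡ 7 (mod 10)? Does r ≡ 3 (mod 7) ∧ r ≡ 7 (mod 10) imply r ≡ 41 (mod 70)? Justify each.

(⇒) fails and (⇐) fails.

(⇒) This fails: r = 41 gives 41 ≡ 41 (mod 70) but 41 ≡ 6 (mod 7), so the conjunction on the right does not hold.

(⇐) This fails: r = 17 satisfies both congruences on the right (17 ≡ 3 mod 7 and 17 ≡ 7 mod 10) yet 17 ≡ 17 (mod 70), not 41.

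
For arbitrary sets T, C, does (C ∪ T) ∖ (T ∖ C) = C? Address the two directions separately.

Both inclusions hold.

Forward inclusion. Let x ∈ (C ∪ T) ∖ (T ∖ C). Then either x ∈ C and x ∉ T; or x ∈ T ∩ C. In each case x ∈ C, so (C ∪ T) ∖ (T ∖ C) ⊆ C.

Reverse inclusion. Let x ∈ C. Then either x ∈ C and x ∉ T; or x ∈ T ∩ C. In each case x ∈ (C ∪ T) ∖ (T ∖ C), so C ⊆ (C ∪ T) ∖ (T ∖ C).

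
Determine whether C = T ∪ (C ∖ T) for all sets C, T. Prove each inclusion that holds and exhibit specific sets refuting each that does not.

(⟹) Let x ∈ C. Then either x ∈ C and x ∉ T; or x ∈ C ∩ T. In each case x ∈ T ∪ (C ∖ T), so C ⊆ T ∪ (C ∖ T).

(⟸) This inclusion fails. Take C = ∅, T = {1}; then 1 ∈ T ∪ (C ∖ T) but 1 ∉ C.

(⊆) holds; (⊇) fails.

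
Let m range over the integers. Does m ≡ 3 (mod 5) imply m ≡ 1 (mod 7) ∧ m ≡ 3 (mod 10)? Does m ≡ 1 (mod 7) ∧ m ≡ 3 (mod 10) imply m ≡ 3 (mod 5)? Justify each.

(⇒) fails; (⇐) holds.

[⇐] If m ≡ 1 (mod 7) and m ≡ 3 (mod 10), then by the Chinese remainder theorem m ≡ 43 (mod 70). Since 43 ≡ 3 (mod 5) and 5 ∣ 70, we get m ≡ 3 (mod 5).

[⇒] This fails: m = 33 gives 33 ≡ 3 (mod 5) but 33 ≡ 5 (mod 7), so the conjunction on the right does not hold.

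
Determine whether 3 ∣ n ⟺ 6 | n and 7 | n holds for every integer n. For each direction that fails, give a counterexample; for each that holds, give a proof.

Only the reverse direction holds.

(⇐) Suppose 6 ∣ n and 7 ∣ n. Any common multiple of 6 and 7 is a multiple of their lcm; here gcd(6, 7) = 1, so lcm(6, 7) = 6·7 = 42, so 42 ∣ n. Since 3 ∣ 42, it follows that 3 ∣ n.

(⇒) This fails: take n = 3. Certainly 3 ∣ 3, but 6 ∤ 3.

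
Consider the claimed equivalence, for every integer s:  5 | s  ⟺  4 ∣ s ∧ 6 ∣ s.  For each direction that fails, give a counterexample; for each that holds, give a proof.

(⇒) This fails: take s = 5. Certainly 5 ∣ 5, but 4 ∤ 5.

(⇐) This fails: take s = 12. Both 4 ∣ 12 and 6 ∣ 12, yet 12 is not a multiple of 5 (since 12 = 2·5 + 2), so 5 ∤ 12.

Neither implication holds.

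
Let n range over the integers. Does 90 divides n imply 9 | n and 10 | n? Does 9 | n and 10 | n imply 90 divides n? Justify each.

(⇒) If 90 ∣ n, write n = 90q. Since 90 = 10·9, n = 9·(10q), so 9 ∣ n; and since 90 = 9·10, n = 10·(9q), so 10 ∣ n.

(⇐) Suppose 9 ∣ n and 10 ∣ n. Any common multiple of 9 and 10 is a multiple of their lcm; here gcd(9, 10) = 1, so lcm(9, 10) = 9·10 = 90, so 90 ∣ n.

Both implications hold.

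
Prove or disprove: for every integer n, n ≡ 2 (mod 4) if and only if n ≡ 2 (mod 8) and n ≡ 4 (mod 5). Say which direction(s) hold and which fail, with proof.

(⇒) fails; (⇐) holds.

Converse. If n ≡ 2 (mod 8) and n ≡ 4 (mod 5), then by the Chinese remainder theorem n ≡ 34 (mod 40). Since 34 ≡ 2 (mod 4) and 4 ∣ 40, we get n ≡ 2 (mod 4).

Forward direction. This fails: n = 2 gives 2 ≡ 2 (mod 4) but 2 ≡ 2 (mod 5), so the conjunction on the right does not hold.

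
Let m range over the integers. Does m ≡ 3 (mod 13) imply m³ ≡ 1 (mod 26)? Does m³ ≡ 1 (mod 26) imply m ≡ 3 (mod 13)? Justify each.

Forward direction. This fails: take m = 16. Then 16 ≡ 3 (mod 13), but 16³ = 4096 ≡ 14 (mod 26), not 1.

Converse. This fails: take m = 1. Then 1³ = 1 ≡ 1 (mod 26), yet 1 ≡ 1 (mod 13), not 3.

(⇒) fails and (⇐) fails.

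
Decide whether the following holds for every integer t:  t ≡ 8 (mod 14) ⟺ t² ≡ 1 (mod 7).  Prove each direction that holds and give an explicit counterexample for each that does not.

(⇐) This fails: take t = 1. Then 1² = 1 ≡ 1 (mod 7), yet 1 ≡ 1 (mod 14), not 8.

(⇒) Suppose t ≡ 8 (mod 14). Then t² ≡ 8² = 64 (mod 14), and since 7 ∣ 14, also t² ≡ 1 (mod 7).

Not equivalent: only (⇒) holds.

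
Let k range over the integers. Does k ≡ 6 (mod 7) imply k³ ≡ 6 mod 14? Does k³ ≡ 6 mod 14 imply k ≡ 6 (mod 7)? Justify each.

Both directions fail.

Forward direction. This fails: take k = 13. Then 13 ≡ 6 (mod 7), but 13³ = 2197 ≡ 13 (mod 14), not 6.

Converse. This fails: take k = 10. Then 10³ = 1000 ≡ 6 (mod 14), yet 10 ≡ 3 (mod 7), not 6.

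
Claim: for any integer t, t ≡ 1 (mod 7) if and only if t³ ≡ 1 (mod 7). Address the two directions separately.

(⇒) Suppose t ≡ 1 (mod 7). Write t = 7j + 1. Then (7j + 1)³ = 343j³ + 147j² + 21j + 1 = 7(49j³ + 21j² + 3j) + 1, so t³ ≡ 1 (mod 7).

(⇐) This fails: take t = 2. Then 2³ = 8 ≡ 1 (mod 7), yet 2 ≡ 2 (mod 7), not 1.

Only the forward implication holds.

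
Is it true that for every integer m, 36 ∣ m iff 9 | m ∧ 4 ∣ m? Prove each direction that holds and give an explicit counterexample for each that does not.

Both directions hold; the statement is true.

(⇒) If 36 ∣ m, write m = 36q. Since 36 = 4·9, m = 9·(4q), so 9 ∣ m; and since 36 = 9·4, m = 4·(9q), so 4 ∣ m.

(⇐) Suppose 9 ∣ m and 4 ∣ m. Any common multiple of 9 and 4 is a multiple of their lcm; here gcd(9, 4) = 1, so lcm(9, 4) = 9·4 = 36, so 36 ∣ m.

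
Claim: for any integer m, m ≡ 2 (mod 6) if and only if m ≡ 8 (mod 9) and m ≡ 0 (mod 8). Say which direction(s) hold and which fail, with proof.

Forward direction. This fails: m = 32 gives 32 ≡ 2 (mod 6) but 32 ≡ 5 (mod 9), so the conjunction on the right does not hold.

Converse. If m ≡ 8 (mod 9) and m ≡ 0 (mod 8), then by the Chinese remainder theorem m ≡ 8 (mod 72). Since 8 ≡ 2 (mod 6) and 6 ∣ 72, we get m ≡ 2 (mod 6).

Not equivalent: only (⇐) holds.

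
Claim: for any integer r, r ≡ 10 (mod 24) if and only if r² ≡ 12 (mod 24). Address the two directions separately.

Both directions fail.

[⇒] This fails: take r = 10. Then 10 ≡ 10 (mod 24), but 10² = 100 ≡ 4 (mod 24), not 12.

[⇐] This fails: take r = 6. Then 6² = 36 ≡ 12 (mod 24), yet 6 ≡ 6 (mod 24), not 10.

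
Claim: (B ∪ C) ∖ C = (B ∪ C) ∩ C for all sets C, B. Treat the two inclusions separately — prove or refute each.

(⊆) fails and (⊇) fails.

Forward inclusion. This inclusion fails. Take C = ∅, B = {1}; then 1 ∈ (B ∪ C) ∖ C but 1 ∉ (B ∪ C) ∩ C.

Reverse inclusion. This inclusion fails. Take C = {1}, B = ∅; then 1 ∈ (B ∪ C) ∩ C but 1 ∉ (B ∪ C) ∖ C.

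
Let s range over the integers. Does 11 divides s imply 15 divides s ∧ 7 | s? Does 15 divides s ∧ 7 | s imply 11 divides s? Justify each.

(⟹) This fails: take s = 11. Certainly 11 ∣ 11, but 15 ∤ 11.

(⟸) This fails: take s = 105. Both 15 ∣ 105 and 7 ∣ 105, yet 105 is not a multiple of 11 (since 105 = 9·11 + 6), so 11 ∤ 105.

Neither direction holds.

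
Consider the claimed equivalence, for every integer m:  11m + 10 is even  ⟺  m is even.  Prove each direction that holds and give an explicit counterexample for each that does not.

(→) Suppose 11m + 10 is even. Since 11 is odd, 11m and m have the same parity, so 11m + 10 ≡ m + 10 (mod 2). As 10 is even, 11m + 10 is even exactly when m is even. Thus m is even.

(←) Conversely, suppose m is even; write m = 2j. Then 11m + 10 = 11·(2j) + 10 = 2·11j + 10, which is even.

Both directions hold.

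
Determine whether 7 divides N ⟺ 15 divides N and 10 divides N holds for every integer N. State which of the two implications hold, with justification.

Neither implication holds.

Forward direction. This fails: take N = 7. Certainly 7 ∣ 7, but 15 ∤ 7.

Converse. This fails: take N = 30. Both 15 ∣ 30 and 10 ∣ 30, yet 30 is not a multiple of 7 (since 30 = 4·7 + 2), so 7 ∤ 30.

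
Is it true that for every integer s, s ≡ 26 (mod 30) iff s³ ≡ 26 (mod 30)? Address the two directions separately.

Both implications hold.

(⟹) Suppose s ≡ 26 (mod 30). Write s = 30j + 26. Then (30j + 26)³ = 27000j³ + 70200j² + 60840j + 17576 = 30(900j³ + 2340j² + 2028j + 585) + 26, so s³ ≡ 26 (mod 30).

(⟸) Conversely, suppose s³ ≡ 26 (mod 30). The only residue r in {0, …, 29} with r³ ≡ 26 (mod 30) is r = 26, so s ≡ 26 (mod 30).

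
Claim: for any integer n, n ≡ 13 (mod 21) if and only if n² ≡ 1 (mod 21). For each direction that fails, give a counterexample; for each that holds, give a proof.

(⇒) holds; (⇐) fails.

(→) Suppose n ≡ 13 (mod 21). Write n = 21j + 13. Then (21j + 13)² = 441j² + 546j + 169 = 21(21j² + 26j + 8) + 1, so n² ≡ 1 (mod 21).

(←) This fails: take n = 1. Then 1² = 1 ≡ 1 (mod 21), yet 1 ≡ 1 (mod 21), not 13.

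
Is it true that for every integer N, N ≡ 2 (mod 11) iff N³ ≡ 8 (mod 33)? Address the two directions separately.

Only the reverse direction holds.

[⇐] The residues r modulo 33 with r³ ≡ 8 (mod 33) are exactly {2}, and each is ≡ 2 (mod 11).

[⇒] This fails: take N = 13. Then 13 ≡ 2 (mod 11), but 13³ = 2197 ≡ 19 (mod 33), not 8.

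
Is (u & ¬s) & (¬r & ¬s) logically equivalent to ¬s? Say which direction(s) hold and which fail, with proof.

(→) Assume the antecedent. If r is true, the antecedent cannot hold. If r is false, the antecedent forces (r = F, s = F, u = T), and ¬s holds there. Either way ¬s holds.

(←) This fails. Under r = F, s = F, u = F, the left side is false but the right side is true.

Not equivalent: only (⇒) holds.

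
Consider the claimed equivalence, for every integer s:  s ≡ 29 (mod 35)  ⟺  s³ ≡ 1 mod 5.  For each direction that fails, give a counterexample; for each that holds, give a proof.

(⇒) This fails: take s = 29. Then 29 ≡ 29 (mod 35), but 29³ = 24389 ≡ 4 (mod 5), not 1.

(⇐) This fails: take s = 1. Then 1³ = 1 ≡ 1 (mod 5), yet 1 ≡ 1 (mod 35), not 29.

Both directions fail.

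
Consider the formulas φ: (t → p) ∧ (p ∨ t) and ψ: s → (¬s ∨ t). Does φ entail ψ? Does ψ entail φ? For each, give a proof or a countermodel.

(⇒) This fails. Under p = T, t = F, s = T, the left side is true but the right side is false.

(⇐) This fails. Under p = F, t = F, s = F, the left side is false but the right side is true.

Neither direction holds.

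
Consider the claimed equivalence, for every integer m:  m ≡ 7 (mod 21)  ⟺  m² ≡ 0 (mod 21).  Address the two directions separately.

(→) This fails: take m = 7. Then 7 ≡ 7 (mod 21), but 7² = 49 ≡ 7 (mod 21), not 0.

(←) This fails: take m = 0. Then 0² = 0 ≡ 0 (mod 21), yet 0 ≡ 0 (mod 21), not 7.

(⇒) fails and (⇐) fails.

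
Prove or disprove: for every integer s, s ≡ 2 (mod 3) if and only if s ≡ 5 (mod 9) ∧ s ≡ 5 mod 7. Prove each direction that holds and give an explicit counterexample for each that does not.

(⟹) This fails: s = 2 gives 2 ≡ 2 (mod 3) but 2 ≡ 2 (mod 9), so the conjunction on the right does not hold.

(⟸) Conversely, if s ≡ 5 (mod 9) and s ≡ 5 (mod 7), then by the Chinese remainder theorem s ≡ 5 (mod 63). Since 5 ≡ 2 (mod 3) and 3 ∣ 63, we get s ≡ 2 (mod 3).

Only the converse holds.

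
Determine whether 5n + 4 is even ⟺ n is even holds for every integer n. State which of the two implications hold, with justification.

Both directions hold.

[⇐] Suppose n is even; write n = 2j. Then 5n + 4 = 5·(2j) + 4 = 2·5j + 4, which is even.

[⇒] Suppose 5n + 4 is even. Since 5 is odd, 5n and n have the same parity, so 5n + 4 ≡ n + 4 (mod 2). As 4 is even, 5n + 4 is even exactly when n is even. Thus n is even.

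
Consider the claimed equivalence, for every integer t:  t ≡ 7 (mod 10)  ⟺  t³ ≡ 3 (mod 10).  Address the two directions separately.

(⇒) Suppose t ≡ 7 (mod 10). Write t = 10j + 7. Then (10j + 7)³ = 1000j³ + 2100j² + 1470j + 343 = 10(100j³ + 210j² + 147j + 34) + 3, so t³ ≡ 3 (mod 10).

(⇐) For the converse, argue contrapositively. If t ≢ 7 (mod 10), then t is congruent to one of 0, 1, 2, 3, 4, 5, 6, 8, 9 modulo 10, and these give t³ ≡ 0, 1, 8, 7, 4, 5, 6, 2, 9 respectively — never 3.

Both implications hold.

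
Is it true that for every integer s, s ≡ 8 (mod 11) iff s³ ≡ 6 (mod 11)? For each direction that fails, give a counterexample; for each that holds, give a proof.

The biconditional holds.

(⇒) Suppose s ≡ 8 (mod 11). Write s = 11j + 8. Then (11j + 8)³ = 1331j³ + 2904j² + 2112j + 512 = 11(121j³ + 264j² + 192j + 46) + 6, so s³ ≡ 6 (mod 11).

(⇐) Conversely, suppose s³ ≡ 6 (mod 11). The only residue r in {0, …, 10} with r³ ≡ 6 (mod 11) is r = 8, so s ≡ 8 (mod 11).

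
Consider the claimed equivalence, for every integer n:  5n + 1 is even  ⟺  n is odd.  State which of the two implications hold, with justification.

(⇒) Suppose 5n + 1 is even. Since 5 is odd, 5n and n have the same parity, so 5n + 1 ≡ n + 1 (mod 2). As 1 is odd, 5n + 1 is even exactly when n is odd. Thus n is odd.

(⇐) Conversely, suppose n is odd; write n = 2j + 1. Then 5n + 1 = 5·(2j + 1) + 1 = 2·5j + 6, which is even.

Both directions hold; the statement is true.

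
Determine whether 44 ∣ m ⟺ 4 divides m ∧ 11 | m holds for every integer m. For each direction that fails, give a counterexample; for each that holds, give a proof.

Both directions hold; the statement is true.

[⇒] If 44 ∣ m, write m = 44q. Since 44 = 11·4, m = 4·(11q), so 4 ∣ m; and since 44 = 4·11, m = 11·(4q), so 11 ∣ m.

[⇐] Suppose 4 ∣ m and 11 ∣ m. Any common multiple of 4 and 11 is a multiple of their lcm; here gcd(4, 11) = 1, so lcm(4, 11) = 4·11 = 44, so 44 ∣ m.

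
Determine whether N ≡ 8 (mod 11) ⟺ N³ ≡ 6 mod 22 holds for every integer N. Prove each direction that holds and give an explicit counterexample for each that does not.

Not equivalent: only (⇐) holds.

(⇒) This fails: take N = 19. Then 19 ≡ 8 (mod 11), but 19³ = 6859 ≡ 17 (mod 22), not 6.

(⇐) Conversely, the residues r modulo 22 with r³ ≡ 6 (mod 22) are exactly {8}, and each is ≡ 8 (mod 11).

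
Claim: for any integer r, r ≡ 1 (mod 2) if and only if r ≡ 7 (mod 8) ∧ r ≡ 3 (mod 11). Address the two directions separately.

[⇐] If r ≡ 7 (mod 8) and r ≡ 3 (mod 11), then by the Chinese remainder theorem r ≡ 47 (mod 88). Since 47 ≡ 1 (mod 2) and 2 ∣ 88, we get r ≡ 1 (mod 2).

[⇒] This fails: r = 1 gives 1 ≡ 1 (mod 2) but 1 ≡ 1 (mod 8), so the conjunction on the right does not hold.

Only the converse holds.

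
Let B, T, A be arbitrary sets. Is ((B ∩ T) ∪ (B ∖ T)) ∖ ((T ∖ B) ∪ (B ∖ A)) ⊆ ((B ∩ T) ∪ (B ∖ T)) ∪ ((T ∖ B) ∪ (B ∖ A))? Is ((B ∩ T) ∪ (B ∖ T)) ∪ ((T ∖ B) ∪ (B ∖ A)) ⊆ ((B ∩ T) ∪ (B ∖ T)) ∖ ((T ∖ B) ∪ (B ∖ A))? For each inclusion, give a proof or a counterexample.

Only the forward inclusion holds.

(⊆) Let x ∈ ((B ∩ T) ∪ (B ∖ T)) ∖ ((T ∖ B) ∪ (B ∖ A)). Then either x ∈ B ∩ A and x ∉ T; or x ∈ B ∩ T ∩ A. In each case x ∈ ((B ∩ T) ∪ (B ∖ T)) ∪ ((T ∖ B) ∪ (B ∖ A)), so ((B ∩ T) ∪ (B ∖ T)) ∖ ((T ∖ B) ∪ (B ∖ A)) ⊆ ((B ∩ T) ∪ (B ∖ T)) ∪ ((T ∖ B) ∪ (B ∖ A)).

(⊇) This inclusion fails. Take B = {1}, T = ∅, A = ∅; then 1 ∈ ((B ∩ T) ∪ (B ∖ T)) ∪ ((T ∖ B) ∪ (B ∖ A)) but 1 ∉ ((B ∩ T) ∪ (B ∖ T)) ∖ ((T ∖ B) ∪ (B ∖ A)).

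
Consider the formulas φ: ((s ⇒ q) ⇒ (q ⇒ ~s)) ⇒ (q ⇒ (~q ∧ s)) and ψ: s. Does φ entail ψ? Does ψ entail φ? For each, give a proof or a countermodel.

(⇐) Assume the antecedent. If q is true, the antecedent forces (q = T, s = T), and the consequent holds there. If q is false, the consequent reduces to true regardless of the other variables. Either way the consequent holds.

(⇒) This fails. Under q = F, s = F, the left side is true but the right side is false.

Only the converse holds.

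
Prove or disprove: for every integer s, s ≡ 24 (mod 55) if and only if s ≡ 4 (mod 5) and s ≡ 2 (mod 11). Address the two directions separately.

(←) If s ≡ 4 (mod 5) and s ≡ 2 (mod 11), then by the Chinese remainder theorem s ≡ 24 (mod 55). This is exactly s ≡ 24 (mod 55).

(→) Suppose s ≡ 24 (mod 55); write s = 55j + 24. Since 5 ∣ 55, reducing mod 5 gives s ≡ 24 ≡ 4 (mod 5); since 11 ∣ 55, reducing mod 11 gives s ≡ 24 ≡ 2 (mod 11).

Both implications hold.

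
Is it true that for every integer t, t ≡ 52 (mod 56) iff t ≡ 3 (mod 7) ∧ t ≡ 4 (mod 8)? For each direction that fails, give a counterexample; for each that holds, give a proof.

Both implications hold.

[⇒] Suppose t ≡ 52 (mod 56); write t = 56j + 52. Since 7 ∣ 56, reducing mod 7 gives t ≡ 52 ≡ 3 (mod 7); since 8 ∣ 56, reducing mod 8 gives t ≡ 52 ≡ 4 (mod 8).

[⇐] Conversely, if t ≡ 3 (mod 7) and t ≡ 4 (mod 8), then by the Chinese remainder theorem t ≡ 52 (mod 56). This is exactly t ≡ 52 (mod 56).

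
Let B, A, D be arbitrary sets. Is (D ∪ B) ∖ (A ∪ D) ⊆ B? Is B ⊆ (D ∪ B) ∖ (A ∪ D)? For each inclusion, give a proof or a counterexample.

The sets are not equal: only the forward inclusion holds.

(⊆) Let x ∈ (D ∪ B) ∖ (A ∪ D). Then x ∈ B and x ∉ A, D, from which x ∈ B.

(⊇) This inclusion fails. Take B = {1}, A = {1}, D = ∅; then 1 ∈ B but 1 ∉ (D ∪ B) ∖ (A ∪ D).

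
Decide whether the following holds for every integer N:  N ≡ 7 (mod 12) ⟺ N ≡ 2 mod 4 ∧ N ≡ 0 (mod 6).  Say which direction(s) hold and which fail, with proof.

Neither implication holds.

(→) This fails: N = 7 gives 7 ≡ 7 (mod 12) but 7 ≡ 3 (mod 4), so the conjunction on the right does not hold.

(←) This fails: N = 6 satisfies both congruences on the right (6 ≡ 2 mod 4 and 6 ≡ 0 mod 6) yet 6 ≡ 6 (mod 12), not 7.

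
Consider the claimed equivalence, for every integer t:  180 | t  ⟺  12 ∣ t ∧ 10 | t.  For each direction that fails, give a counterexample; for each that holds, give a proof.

Only the forward implication holds.

[⇒] If 180 ∣ t, write t = 180q. Since 180 = 15·12, t = 12·(15q), so 12 ∣ t; and since 180 = 18·10, t = 10·(18q), so 10 ∣ t.

[⇐] This fails: take t = 60. Both 12 ∣ 60 and 10 ∣ 60, yet 60 is not a multiple of 180 (since 60 = 0·180 + 60), so 180 ∤ 60.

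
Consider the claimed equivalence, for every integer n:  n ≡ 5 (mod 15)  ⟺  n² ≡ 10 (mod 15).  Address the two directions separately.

Only the forward direction holds.

Converse. This fails: take n = 10. Then 10² = 100 ≡ 10 (mod 15), yet 10 ≡ 10 (mod 15), not 5.

Forward direction. Suppose n ≡ 5 (mod 15). Write n = 15j + 5. Then (15j + 5)² = 225j² + 150j + 25 = 15(15j² + 10j + 1) + 10, so n² ≡ 10 (mod 15).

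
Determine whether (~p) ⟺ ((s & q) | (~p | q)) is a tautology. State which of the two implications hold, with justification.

(→) Assume the antecedent. If q is true, (s & q) | (~p | q) reduces to true regardless of the other variables. If q is false, the antecedent forces (q = F, p = F, s = F) or (q = F, p = F, s = T), and (s & q) | (~p | q) holds there. Either way (s & q) | (~p | q) holds.

(←) This fails. Under q = T, p = T, s = F, the left side is false but the right side is true.

(⇒) holds; (⇐) fails.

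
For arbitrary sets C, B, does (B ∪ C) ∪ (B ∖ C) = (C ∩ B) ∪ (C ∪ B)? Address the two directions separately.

Both inclusions hold; the sets are equal.

(⟹) Let x ∈ (B ∪ C) ∪ (B ∖ C). Then either x ∈ C and x ∉ B; or x ∈ B and x ∉ C; or x ∈ C ∩ B. In each case x ∈ (C ∩ B) ∪ (C ∪ B), so (B ∪ C) ∪ (B ∖ C) ⊆ (C ∩ B) ∪ (C ∪ B).

(⟸) Let x ∈ (C ∩ B) ∪ (C ∪ B). Then either x ∈ C and x ∉ B; or x ∈ B and x ∉ C; or x ∈ C ∩ B. In each case x ∈ (B ∪ C) ∪ (B ∖ C), so (C ∩ B) ∪ (C ∪ B) ⊆ (B ∪ C) ∪ (B ∖ C).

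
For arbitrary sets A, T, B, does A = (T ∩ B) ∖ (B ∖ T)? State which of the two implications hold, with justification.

(⊆) This inclusion fails. Take A = {1}, T = ∅, B = ∅; then 1 ∈ A but 1 ∉ (T ∩ B) ∖ (B ∖ T).

(⊇) This inclusion fails. Take A = ∅, T = {1}, B = {1}; then 1 ∈ (T ∩ B) ∖ (B ∖ T) but 1 ∉ A.

(⊆) fails and (⊇) fails.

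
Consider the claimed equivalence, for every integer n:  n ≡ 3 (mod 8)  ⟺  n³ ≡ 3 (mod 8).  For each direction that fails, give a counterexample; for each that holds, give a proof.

Both implications hold.

(⇐) Suppose n³ ≡ 3 (mod 8). The only residue r in {0, …, 7} with r³ ≡ 3 (mod 8) is r = 3, so n ≡ 3 (mod 8).

(⇒) Suppose n ≡ 3 (mod 8). Write n = 8j + 3. Then (8j + 3)³ = 512j³ + 576j² + 216j + 27 = 8(64j³ + 72j² + 27j + 3) + 3, so n³ ≡ 3 (mod 8).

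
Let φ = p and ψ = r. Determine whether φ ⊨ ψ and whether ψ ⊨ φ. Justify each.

Neither implication holds.

[⇒] This fails. Under r = F, p = T, the left side is true but the right side is false.

[⇐] This fails. Under r = T, p = F, the left side is false but the right side is true.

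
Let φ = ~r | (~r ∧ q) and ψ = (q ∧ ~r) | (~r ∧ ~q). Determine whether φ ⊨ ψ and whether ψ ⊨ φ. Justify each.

Converse. Assume the antecedent. If r is true, the antecedent cannot hold. If r is false, ~r | (~r ∧ q) reduces to true regardless of the other variables. Either way ~r | (~r ∧ q) holds.

Forward direction. Assume the antecedent. If r is true, the antecedent cannot hold. If r is false, (q ∧ ~r) | (~r ∧ ~q) reduces to true regardless of the other variables. Either way (q ∧ ~r) | (~r ∧ ~q) holds.

The biconditional holds.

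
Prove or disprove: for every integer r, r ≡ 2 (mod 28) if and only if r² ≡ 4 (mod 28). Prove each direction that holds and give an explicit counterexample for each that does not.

(⟹) Suppose r ≡ 2 (mod 28). Write r = 28j + 2. Then (28j + 2)² = 784j² + 112j + 4 = 28(28j² + 4j) + 4, so r² ≡ 4 (mod 28).

(⟸) This fails: take r = 12. Then 12² = 144 ≡ 4 (mod 28), yet 12 ≡ 12 (mod 28), not 2.

Only the forward implication holds.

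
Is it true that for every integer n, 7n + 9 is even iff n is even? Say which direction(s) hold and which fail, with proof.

Both directions fail.

(→) This fails: n = 7 gives 7n + 9 = 58, which is even, but 7 is odd, not even.

(←) This also fails: n = 2 is even, but 7n + 9 = 23 is odd, not even.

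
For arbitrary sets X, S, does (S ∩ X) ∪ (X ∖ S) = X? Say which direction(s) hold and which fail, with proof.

Both inclusions hold.

(⊇) Let x ∈ X. Then either x ∈ X and x ∉ S; or x ∈ X ∩ S. In each case x ∈ (S ∩ X) ∪ (X ∖ S), so X ⊆ (S ∩ X) ∪ (X ∖ S).

(⊆) Let x ∈ (S ∩ X) ∪ (X ∖ S). Then either x ∈ X and x ∉ S; or x ∈ X ∩ S. In each case x ∈ X, so (S ∩ X) ∪ (X ∖ S) ⊆ X.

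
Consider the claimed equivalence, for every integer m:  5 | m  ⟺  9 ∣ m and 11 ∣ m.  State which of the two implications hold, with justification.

(⇒) fails and (⇐) fails.

(⇒) This fails: take m = 5. Certainly 5 ∣ 5, but 9 ∤ 5.

(⇐) This fails: take m = 99. Both 9 ∣ 99 and 11 ∣ 99, yet 99 is not a multiple of 5 (since 99 = 19·5 + 4), so 5 ∤ 99.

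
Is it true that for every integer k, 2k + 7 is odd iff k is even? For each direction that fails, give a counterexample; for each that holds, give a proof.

Only the reverse direction holds.

[⇐] Suppose k is even. Since 2 is even, 2k is even for every k, so 2k + 7 has the same parity as 7, which is odd. Hence 2k + 7 is odd.

[⇒] This fails: take k = 3. Then 2k + 7 = 13, which is odd, yet k = 3 is odd, not even.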